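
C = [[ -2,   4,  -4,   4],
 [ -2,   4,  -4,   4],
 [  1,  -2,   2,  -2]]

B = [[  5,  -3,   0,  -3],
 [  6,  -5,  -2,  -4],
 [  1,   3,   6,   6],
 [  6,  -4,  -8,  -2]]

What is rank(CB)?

First compute CB:
[[ 34, -42, -64, -42],
 [ 34, -42, -64, -42],
 [-17,  21,  32,  21]]
Now row reduce the product.
R2 ← R2 − R1: [0, 0, 0, 0]
R3 ← R3 + (1/2)·R1: [0, 0, 0, 0]
1 nonzero row, so rank(CB) = 1.

1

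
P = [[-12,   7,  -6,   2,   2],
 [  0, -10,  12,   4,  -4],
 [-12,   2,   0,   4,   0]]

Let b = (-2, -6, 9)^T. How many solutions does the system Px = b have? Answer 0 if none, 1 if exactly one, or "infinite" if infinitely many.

0

Row reduce the augmented matrix [P | b].
R3 ← R3 − R1: [0, -5, 6, 2, -2, 11]
R3 ← R3 − (1/2)·R2: [0, 0, 0, 0, 0, 14]
The echelon form has 3 nonzero rows; the last pivot sits in the augmented column, so rank(P) = 2 but rank([P|b]) = 3.
Since the ranks differ, the system is inconsistent.
It has no solutions.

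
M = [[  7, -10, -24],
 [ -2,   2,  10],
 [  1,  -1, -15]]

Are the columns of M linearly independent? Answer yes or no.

Row reduce M to echelon form.
R2 ← R2 + (2/7)·R1: [0, -6/7, 22/7]
R3 ← R3 − (1/7)·R1: [0, 3/7, -81/7]
R3 ← R3 + (1/2)·R2: [0, 0, -10]
3 pivots among 3 columns.
Every column is a pivot column, so the columns are linearly independent.

yes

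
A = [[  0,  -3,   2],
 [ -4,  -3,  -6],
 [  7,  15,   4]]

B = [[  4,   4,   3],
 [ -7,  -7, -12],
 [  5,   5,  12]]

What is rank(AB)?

2

First compute AB:
[[ 31,  31,  60],
 [-25, -25, -48],
 [-57, -57, -111]]
Now row reduce the product.
R2 ← R2 + (25/31)·R1: [0, 0, 12/31]
R3 ← R3 + (57/31)·R1: [0, 0, -21/31]
R3 ← R3 + (7/4)·R2: [0, 0, 0]
2 nonzero rows, so rank(AB) = 2.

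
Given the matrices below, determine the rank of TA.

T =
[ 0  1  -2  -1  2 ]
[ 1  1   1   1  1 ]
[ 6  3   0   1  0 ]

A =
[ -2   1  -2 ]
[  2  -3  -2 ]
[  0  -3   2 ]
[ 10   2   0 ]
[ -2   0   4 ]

3

First compute TA:
[[-12,   1,   2],
 [  8,  -3,   2],
 [  4,  -1, -18]]
Now row reduce the product.
R2 ← R2 + (2/3)·R1: [0, -7/3, 10/3]
R3 ← R3 + (1/3)·R1: [0, -2/3, -52/3]
R3 ← R3 − (2/7)·R2: [0, 0, -128/7]
3 nonzero rows, so rank(TA) = 3.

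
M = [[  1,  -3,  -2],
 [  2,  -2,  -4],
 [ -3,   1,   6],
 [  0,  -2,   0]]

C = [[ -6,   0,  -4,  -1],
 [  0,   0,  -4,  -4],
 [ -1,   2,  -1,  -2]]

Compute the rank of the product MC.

2

First compute MC:
[[ -4,  -4,  10,  15],
 [ -8,  -8,   4,  14],
 [ 12,  12,   2, -13],
 [  0,   0,   8,   8]]
Now row reduce the product.
R2 ← R2 − (2)·R1: [0, 0, -16, -16]
R3 ← R3 + (3)·R1: [0, 0, 32, 32]
R3 ← R3 + (2)·R2: [0, 0, 0, 0]
R4 ← R4 + (1/2)·R2: [0, 0, 0, 0]
2 nonzero rows, so rank(MC) = 2.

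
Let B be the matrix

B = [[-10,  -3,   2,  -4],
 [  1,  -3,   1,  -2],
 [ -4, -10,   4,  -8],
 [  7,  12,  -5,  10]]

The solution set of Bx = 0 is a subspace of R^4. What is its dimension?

2

Row reduce to echelon form.
R2 ← R2 + (1/10)·R1: [0, -33/10, 6/5, -12/5]
R3 ← R3 − (2/5)·R1: [0, -44/5, 16/5, -32/5]
R4 ← R4 + (7/10)·R1: [0, 99/10, -18/5, 36/5]
R3 ← R3 − (8/3)·R2: [0, 0, 0, 0]
R4 ← R4 + (3)·R2: [0, 0, 0, 0]
2 nonzero rows, so rank(B) = 2.
B has 4 columns; by rank–nullity, nullity = 4 − 2 = 2.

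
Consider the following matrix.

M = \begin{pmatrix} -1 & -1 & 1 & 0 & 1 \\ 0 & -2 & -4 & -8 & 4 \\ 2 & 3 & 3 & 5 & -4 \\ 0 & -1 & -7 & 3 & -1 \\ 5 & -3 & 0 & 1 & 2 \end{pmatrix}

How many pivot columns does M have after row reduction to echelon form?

4

Row reduce to echelon form.
R3 ← R3 + (2)·R1: [0, 1, 5, 5, -2]
R5 ← R5 + (5)·R1: [0, -8, 5, 1, 7]
R3 ← R3 + (1/2)·R2: [0, 0, 3, 1, 0]
R4 ← R4 − (1/2)·R2: [0, 0, -5, 7, -3]
R5 ← R5 − (4)·R2: [0, 0, 21, 33, -9]
R4 ← R4 + (5/3)·R3: [0, 0, 0, 26/3, -3]
R5 ← R5 − (7)·R3: [0, 0, 0, 26, -9]
R5 ← R5 − (3)·R4: [0, 0, 0, 0, 0]
Echelon form has 4 nonzero rows, so rank(M) = 4.
Each nonzero row contributes one pivot column: 4 pivot columns.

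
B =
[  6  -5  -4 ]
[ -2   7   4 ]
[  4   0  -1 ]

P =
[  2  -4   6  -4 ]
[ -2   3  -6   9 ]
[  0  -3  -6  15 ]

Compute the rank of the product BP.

First compute BP:
[[ 22, -27,  90, -129],
 [-18,  17, -78, 131],
 [  8, -13,  30, -31]]
Now row reduce the product.
R2 ← R2 + (9/11)·R1: [0, -56/11, -48/11, 280/11]
R3 ← R3 − (4/11)·R1: [0, -35/11, -30/11, 175/11]
R3 ← R3 − (5/8)·R2: [0, 0, 0, 0]
2 nonzero rows, so rank(BP) = 2.

2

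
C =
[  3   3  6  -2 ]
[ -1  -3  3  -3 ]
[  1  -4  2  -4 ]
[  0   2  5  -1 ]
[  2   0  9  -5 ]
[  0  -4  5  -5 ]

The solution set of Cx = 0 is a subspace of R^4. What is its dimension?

1

Row reduce to echelon form.
R2 ← R2 + (1/3)·R1: [0, -2, 5, -11/3]
R3 ← R3 − (1/3)·R1: [0, -5, 0, -10/3]
R5 ← R5 − (2/3)·R1: [0, -2, 5, -11/3]
R3 ← R3 − (5/2)·R2: [0, 0, -25/2, 35/6]
R4 ← R4 + R2: [0, 0, 10, -14/3]
R5 ← R5 − R2: [0, 0, 0, 0]
R6 ← R6 − (2)·R2: [0, 0, -5, 7/3]
R4 ← R4 + (4/5)·R3: [0, 0, 0, 0]
R6 ← R6 − (2/5)·R3: [0, 0, 0, 0]
3 nonzero rows, so rank(C) = 3.
C has 4 columns; by rank–nullity, nullity = 4 − 3 = 1.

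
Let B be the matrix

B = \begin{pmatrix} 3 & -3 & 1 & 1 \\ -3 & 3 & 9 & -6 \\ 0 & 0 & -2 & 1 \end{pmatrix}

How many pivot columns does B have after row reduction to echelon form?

2

Row reduce to echelon form.
R2 ← R2 + R1: [0, 0, 10, -5]
R3 ← R3 + (1/5)·R2: [0, 0, 0, 0]
Echelon form has 2 nonzero rows, so rank(B) = 2.
Each nonzero row contributes one pivot column: 2 pivot columns.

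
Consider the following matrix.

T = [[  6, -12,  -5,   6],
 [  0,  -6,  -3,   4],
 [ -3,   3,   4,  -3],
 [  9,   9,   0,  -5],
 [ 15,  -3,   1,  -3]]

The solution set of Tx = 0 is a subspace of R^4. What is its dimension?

1

Row reduce to echelon form.
R3 ← R3 + (1/2)·R1: [0, -3, 3/2, 0]
R4 ← R4 − (3/2)·R1: [0, 27, 15/2, -14]
R5 ← R5 − (5/2)·R1: [0, 27, 27/2, -18]
R3 ← R3 − (1/2)·R2: [0, 0, 3, -2]
R4 ← R4 + (9/2)·R2: [0, 0, -6, 4]
R5 ← R5 + (9/2)·R2: [0, 0, 0, 0]
R4 ← R4 + (2)·R3: [0, 0, 0, 0]
3 nonzero rows, so rank(T) = 3.
T has 4 columns; by rank–nullity, nullity = 4 − 3 = 1.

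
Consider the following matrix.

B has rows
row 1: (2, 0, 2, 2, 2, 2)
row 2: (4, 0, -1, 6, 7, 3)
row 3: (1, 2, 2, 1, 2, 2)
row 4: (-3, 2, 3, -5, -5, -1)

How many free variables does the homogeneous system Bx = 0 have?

3

Row reduce to echelon form.
R2 ← R2 − (2)·R1: [0, 0, -5, 2, 3, -1]
R3 ← R3 − (1/2)·R1: [0, 2, 1, 0, 1, 1]
R4 ← R4 + (3/2)·R1: [0, 2, 6, -2, -2, 2]
Swap R2 ↔ R3
R4 ← R4 − R2: [0, 0, 5, -2, -3, 1]
R4 ← R4 + R3: [0, 0, 0, 0, 0, 0]
3 nonzero rows, so rank(B) = 3.
B has 6 columns; by rank–nullity, nullity = 6 − 3 = 3.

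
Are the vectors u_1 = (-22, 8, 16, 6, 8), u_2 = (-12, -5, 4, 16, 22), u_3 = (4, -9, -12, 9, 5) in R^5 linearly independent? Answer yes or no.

Form the matrix with these vectors as rows and row reduce.
R2 ← R2 − (6/11)·R1: [0, -103/11, -52/11, 140/11, 194/11]
R3 ← R3 + (2/11)·R1: [0, -83/11, -100/11, 111/11, 71/11]
R3 ← R3 − (83/103)·R2: [0, 0, -544/103, -17/103, -799/103]
3 nonzero rows, so the 3 vectors span a space of dimension 3.
Since 3 = 3, the vectors are linearly independent.

yes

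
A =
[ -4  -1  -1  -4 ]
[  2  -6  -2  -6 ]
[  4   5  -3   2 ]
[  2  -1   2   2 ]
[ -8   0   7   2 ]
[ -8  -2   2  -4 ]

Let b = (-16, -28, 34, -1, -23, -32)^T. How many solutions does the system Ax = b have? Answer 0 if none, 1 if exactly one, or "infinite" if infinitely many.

Row reduce the augmented matrix [A | b].
R2 ← R2 + (1/2)·R1: [0, -13/2, -5/2, -8, -36]
R3 ← R3 + R1: [0, 4, -4, -2, 18]
R4 ← R4 + (1/2)·R1: [0, -3/2, 3/2, 0, -9]
R5 ← R5 − (2)·R1: [0, 2, 9, 10, 9]
R6 ← R6 − (2)·R1: [0, 0, 4, 4, 0]
R3 ← R3 + (8/13)·R2: [0, 0, -72/13, -90/13, -54/13]
R4 ← R4 − (3/13)·R2: [0, 0, 27/13, 24/13, -9/13]
R5 ← R5 + (4/13)·R2: [0, 0, 107/13, 98/13, -27/13]
R4 ← R4 + (3/8)·R3: [0, 0, 0, -3/4, -9/4]
R5 ← R5 + (107/72)·R3: [0, 0, 0, -11/4, -33/4]
R6 ← R6 + (13/18)·R3: [0, 0, 0, -1, -3]
R5 ← R5 − (11/3)·R4: [0, 0, 0, 0, 0]
R6 ← R6 − (4/3)·R4: [0, 0, 0, 0, 0]
The echelon form has 4 nonzero rows, and every pivot lies in the first 4 columns, so rank(A) = rank([A|b]) = 4.
The system is consistent.
rank = 4 = number of unknowns, so the solution is unique.

1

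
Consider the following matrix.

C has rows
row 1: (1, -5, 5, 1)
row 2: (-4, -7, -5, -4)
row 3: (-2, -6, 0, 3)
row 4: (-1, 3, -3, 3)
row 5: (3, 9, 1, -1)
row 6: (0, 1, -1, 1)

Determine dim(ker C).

Row reduce to echelon form.
R2 ← R2 + (4)·R1: [0, -27, 15, 0]
R3 ← R3 + (2)·R1: [0, -16, 10, 5]
R4 ← R4 + R1: [0, -2, 2, 4]
R5 ← R5 − (3)·R1: [0, 24, -14, -4]
R3 ← R3 − (16/27)·R2: [0, 0, 10/9, 5]
R4 ← R4 − (2/27)·R2: [0, 0, 8/9, 4]
R5 ← R5 + (8/9)·R2: [0, 0, -2/3, -4]
R6 ← R6 + (1/27)·R2: [0, 0, -4/9, 1]
R4 ← R4 − (4/5)·R3: [0, 0, 0, 0]
R5 ← R5 + (3/5)·R3: [0, 0, 0, -1]
R6 ← R6 + (2/5)·R3: [0, 0, 0, 3]
Swap R4 ↔ R5
R6 ← R6 + (3)·R4: [0, 0, 0, 0]
4 nonzero rows, so rank(C) = 4.
C has 4 columns; by rank–nullity, nullity = 4 − 4 = 0.

0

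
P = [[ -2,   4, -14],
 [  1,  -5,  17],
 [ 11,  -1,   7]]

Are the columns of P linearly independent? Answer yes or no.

Row reduce P to echelon form.
R2 ← R2 + (1/2)·R1: [0, -3, 10]
R3 ← R3 + (11/2)·R1: [0, 21, -70]
R3 ← R3 + (7)·R2: [0, 0, 0]
2 pivots among 3 columns.
Only 2 < 3 pivot columns, so the columns are linearly dependent.

no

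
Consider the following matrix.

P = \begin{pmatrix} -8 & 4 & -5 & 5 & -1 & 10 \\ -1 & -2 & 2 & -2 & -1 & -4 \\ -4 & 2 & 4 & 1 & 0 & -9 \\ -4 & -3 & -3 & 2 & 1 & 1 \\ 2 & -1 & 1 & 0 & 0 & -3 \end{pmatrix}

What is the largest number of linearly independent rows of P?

5

Row reduce to echelon form.
R2 ← R2 − (1/8)·R1: [0, -5/2, 21/8, -21/8, -7/8, -21/4]
R3 ← R3 − (1/2)·R1: [0, 0, 13/2, -3/2, 1/2, -14]
R4 ← R4 − (1/2)·R1: [0, -5, -1/2, -1/2, 3/2, -4]
R5 ← R5 + (1/4)·R1: [0, 0, -1/4, 5/4, -1/4, -1/2]
R4 ← R4 − (2)·R2: [0, 0, -23/4, 19/4, 13/4, 13/2]
R4 ← R4 + (23/26)·R3: [0, 0, 0, 89/26, 48/13, -153/26]
R5 ← R5 + (1/26)·R3: [0, 0, 0, 31/26, -3/13, -27/26]
R5 ← R5 − (31/89)·R4: [0, 0, 0, 0, -135/89, 90/89]
Echelon form has 5 nonzero rows, so rank(P) = 5.
The rank gives the maximum number of linearly independent rows: 5.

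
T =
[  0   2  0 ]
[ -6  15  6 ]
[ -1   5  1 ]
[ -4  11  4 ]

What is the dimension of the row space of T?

2

Row reduce to echelon form.
Swap R1 ↔ R2
R3 ← R3 − (1/6)·R1: [0, 5/2, 0]
R4 ← R4 − (2/3)·R1: [0, 1, 0]
R3 ← R3 − (5/4)·R2: [0, 0, 0]
R4 ← R4 − (1/2)·R2: [0, 0, 0]
Echelon form has 2 nonzero rows, so rank(T) = 2.
The row space has dimension equal to the rank: 2.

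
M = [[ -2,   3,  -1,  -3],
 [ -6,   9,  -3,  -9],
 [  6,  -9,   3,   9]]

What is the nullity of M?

3

Row reduce to echelon form.
R2 ← R2 − (3)·R1: [0, 0, 0, 0]
R3 ← R3 + (3)·R1: [0, 0, 0, 0]
1 nonzero row, so rank(M) = 1.
M has 4 columns; by rank–nullity, nullity = 4 − 1 = 3.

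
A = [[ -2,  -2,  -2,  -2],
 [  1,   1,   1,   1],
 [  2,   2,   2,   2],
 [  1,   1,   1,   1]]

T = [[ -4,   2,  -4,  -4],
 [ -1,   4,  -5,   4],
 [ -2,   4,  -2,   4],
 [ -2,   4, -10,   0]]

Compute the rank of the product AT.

1

First compute AT:
[[ 18, -28,  42,  -8],
 [ -9,  14, -21,   4],
 [-18,  28, -42,   8],
 [ -9,  14, -21,   4]]
Now row reduce the product.
R2 ← R2 + (1/2)·R1: [0, 0, 0, 0]
R3 ← R3 + R1: [0, 0, 0, 0]
R4 ← R4 + (1/2)·R1: [0, 0, 0, 0]
1 nonzero row, so rank(AT) = 1.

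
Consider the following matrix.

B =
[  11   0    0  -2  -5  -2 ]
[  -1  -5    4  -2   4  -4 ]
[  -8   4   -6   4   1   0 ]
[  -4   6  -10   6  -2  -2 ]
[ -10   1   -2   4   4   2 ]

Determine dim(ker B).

2

Row reduce to echelon form.
R2 ← R2 + (1/11)·R1: [0, -5, 4, -24/11, 39/11, -46/11]
R3 ← R3 + (8/11)·R1: [0, 4, -6, 28/11, -29/11, -16/11]
R4 ← R4 + (4/11)·R1: [0, 6, -10, 58/11, -42/11, -30/11]
R5 ← R5 + (10/11)·R1: [0, 1, -2, 24/11, -6/11, 2/11]
R3 ← R3 + (4/5)·R2: [0, 0, -14/5, 4/5, 1/5, -24/5]
R4 ← R4 + (6/5)·R2: [0, 0, -26/5, 146/55, 24/55, -426/55]
R5 ← R5 + (1/5)·R2: [0, 0, -6/5, 96/55, 9/55, -36/55]
R4 ← R4 − (13/7)·R3: [0, 0, 0, 90/77, 5/77, 90/77]
R5 ← R5 − (3/7)·R3: [0, 0, 0, 108/77, 6/77, 108/77]
R5 ← R5 − (6/5)·R4: [0, 0, 0, 0, 0, 0]
4 nonzero rows, so rank(B) = 4.
B has 6 columns; by rank–nullity, nullity = 6 − 4 = 2.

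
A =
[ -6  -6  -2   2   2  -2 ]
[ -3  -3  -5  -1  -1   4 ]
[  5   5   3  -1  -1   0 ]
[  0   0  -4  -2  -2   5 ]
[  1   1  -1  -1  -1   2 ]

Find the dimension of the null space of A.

Row reduce to echelon form.
R2 ← R2 − (1/2)·R1: [0, 0, -4, -2, -2, 5]
R3 ← R3 + (5/6)·R1: [0, 0, 4/3, 2/3, 2/3, -5/3]
R5 ← R5 + (1/6)·R1: [0, 0, -4/3, -2/3, -2/3, 5/3]
R3 ← R3 + (1/3)·R2: [0, 0, 0, 0, 0, 0]
R4 ← R4 − R2: [0, 0, 0, 0, 0, 0]
R5 ← R5 − (1/3)·R2: [0, 0, 0, 0, 0, 0]
2 nonzero rows, so rank(A) = 2.
A has 6 columns; by rank–nullity, nullity = 6 − 2 = 4.

4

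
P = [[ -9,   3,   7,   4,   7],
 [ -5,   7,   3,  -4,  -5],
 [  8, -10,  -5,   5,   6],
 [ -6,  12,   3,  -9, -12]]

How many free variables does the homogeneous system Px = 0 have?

Row reduce to echelon form.
R2 ← R2 − (5/9)·R1: [0, 16/3, -8/9, -56/9, -80/9]
R3 ← R3 + (8/9)·R1: [0, -22/3, 11/9, 77/9, 110/9]
R4 ← R4 − (2/3)·R1: [0, 10, -5/3, -35/3, -50/3]
R3 ← R3 + (11/8)·R2: [0, 0, 0, 0, 0]
R4 ← R4 − (15/8)·R2: [0, 0, 0, 0, 0]
2 nonzero rows, so rank(P) = 2.
P has 5 columns; by rank–nullity, nullity = 5 − 2 = 3.

3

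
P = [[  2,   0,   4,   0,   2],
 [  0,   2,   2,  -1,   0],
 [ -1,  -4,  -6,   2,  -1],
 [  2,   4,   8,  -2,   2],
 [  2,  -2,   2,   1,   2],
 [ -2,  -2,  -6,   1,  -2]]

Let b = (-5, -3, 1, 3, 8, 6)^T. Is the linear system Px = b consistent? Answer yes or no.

Row reduce the augmented matrix [P | b].
R3 ← R3 + (1/2)·R1: [0, -4, -4, 2, 0, -3/2]
R4 ← R4 − R1: [0, 4, 4, -2, 0, 8]
R5 ← R5 − R1: [0, -2, -2, 1, 0, 13]
R6 ← R6 + R1: [0, -2, -2, 1, 0, 1]
R3 ← R3 + (2)·R2: [0, 0, 0, 0, 0, -15/2]
R4 ← R4 − (2)·R2: [0, 0, 0, 0, 0, 14]
R5 ← R5 + R2: [0, 0, 0, 0, 0, 10]
R6 ← R6 + R2: [0, 0, 0, 0, 0, -2]
R4 ← R4 + (28/15)·R3: [0, 0, 0, 0, 0, 0]
R5 ← R5 + (4/3)·R3: [0, 0, 0, 0, 0, 0]
R6 ← R6 − (4/15)·R3: [0, 0, 0, 0, 0, 0]
The echelon form has 3 nonzero rows; the last pivot sits in the augmented column, so rank(P) = 2 but rank([P|b]) = 3.
Since the ranks differ, the system is inconsistent.

no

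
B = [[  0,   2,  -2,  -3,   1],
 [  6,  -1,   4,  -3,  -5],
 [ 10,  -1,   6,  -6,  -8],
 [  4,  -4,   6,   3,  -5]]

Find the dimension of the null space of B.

3

Row reduce to echelon form.
Swap R1 ↔ R2
R3 ← R3 − (5/3)·R1: [0, 2/3, -2/3, -1, 1/3]
R4 ← R4 − (2/3)·R1: [0, -10/3, 10/3, 5, -5/3]
R3 ← R3 − (1/3)·R2: [0, 0, 0, 0, 0]
R4 ← R4 + (5/3)·R2: [0, 0, 0, 0, 0]
2 nonzero rows, so rank(B) = 2.
B has 5 columns; by rank–nullity, nullity = 5 − 2 = 3.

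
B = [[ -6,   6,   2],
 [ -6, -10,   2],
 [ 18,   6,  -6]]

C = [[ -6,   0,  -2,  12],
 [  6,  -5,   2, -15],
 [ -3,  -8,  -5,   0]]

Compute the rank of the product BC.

2

First compute BC:
[[ 66, -46,  14, -162],
 [-30,  34, -18,  78],
 [-54,  18,   6, 126]]
Now row reduce the product.
R2 ← R2 + (5/11)·R1: [0, 144/11, -128/11, 48/11]
R3 ← R3 + (9/11)·R1: [0, -216/11, 192/11, -72/11]
R3 ← R3 + (3/2)·R2: [0, 0, 0, 0]
2 nonzero rows, so rank(BC) = 2.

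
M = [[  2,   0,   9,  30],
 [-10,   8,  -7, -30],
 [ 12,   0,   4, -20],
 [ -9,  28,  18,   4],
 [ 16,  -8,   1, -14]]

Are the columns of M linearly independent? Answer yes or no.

yes

Row reduce M to echelon form.
R2 ← R2 + (5)·R1: [0, 8, 38, 120]
R3 ← R3 − (6)·R1: [0, 0, -50, -200]
R4 ← R4 + (9/2)·R1: [0, 28, 117/2, 139]
R5 ← R5 − (8)·R1: [0, -8, -71, -254]
R4 ← R4 − (7/2)·R2: [0, 0, -149/2, -281]
R5 ← R5 + R2: [0, 0, -33, -134]
R4 ← R4 − (149/100)·R3: [0, 0, 0, 17]
R5 ← R5 − (33/50)·R3: [0, 0, 0, -2]
R5 ← R5 + (2/17)·R4: [0, 0, 0, 0]
4 pivots among 4 columns.
Every column is a pivot column, so the columns are linearly independent.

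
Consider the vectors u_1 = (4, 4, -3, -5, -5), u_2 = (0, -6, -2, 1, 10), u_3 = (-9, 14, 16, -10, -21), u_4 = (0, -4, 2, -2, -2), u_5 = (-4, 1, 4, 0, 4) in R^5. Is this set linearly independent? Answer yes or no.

yes

Form the matrix with these vectors as rows and row reduce.
R3 ← R3 + (9/4)·R1: [0, 23, 37/4, -85/4, -129/4]
R5 ← R5 + R1: [0, 5, 1, -5, -1]
R3 ← R3 + (23/6)·R2: [0, 0, 19/12, -209/12, 73/12]
R4 ← R4 − (2/3)·R2: [0, 0, 10/3, -8/3, -26/3]
R5 ← R5 + (5/6)·R2: [0, 0, -2/3, -25/6, 22/3]
R4 ← R4 − (40/19)·R3: [0, 0, 0, 34, -408/19]
R5 ← R5 + (8/19)·R3: [0, 0, 0, -23/2, 188/19]
R5 ← R5 + (23/68)·R4: [0, 0, 0, 0, 50/19]
5 nonzero rows, so the 5 vectors span a space of dimension 5.
Since 5 = 5, the vectors are linearly independent.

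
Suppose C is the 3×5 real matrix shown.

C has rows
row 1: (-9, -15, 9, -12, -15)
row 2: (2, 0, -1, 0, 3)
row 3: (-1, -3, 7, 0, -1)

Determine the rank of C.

Row reduce to echelon form.
R2 ← R2 + (2/9)·R1: [0, -10/3, 1, -8/3, -1/3]
R3 ← R3 − (1/9)·R1: [0, -4/3, 6, 4/3, 2/3]
R3 ← R3 − (2/5)·R2: [0, 0, 28/5, 12/5, 4/5]
Echelon form has 3 nonzero rows, so rank(C) = 3.

3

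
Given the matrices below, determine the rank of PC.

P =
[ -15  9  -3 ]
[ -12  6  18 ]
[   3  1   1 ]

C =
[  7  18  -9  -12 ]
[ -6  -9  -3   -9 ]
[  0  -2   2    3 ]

3

First compute PC:
[[-159, -345, 102,  90],
 [-120, -306, 126, 144],
 [ 15,  43, -28, -42]]
Now row reduce the product.
R2 ← R2 − (40/53)·R1: [0, -2418/53, 2598/53, 4032/53]
R3 ← R3 + (5/53)·R1: [0, 554/53, -974/53, -1776/53]
R3 ← R3 + (277/1209)·R2: [0, 0, -2880/403, -6480/403]
3 nonzero rows, so rank(PC) = 3.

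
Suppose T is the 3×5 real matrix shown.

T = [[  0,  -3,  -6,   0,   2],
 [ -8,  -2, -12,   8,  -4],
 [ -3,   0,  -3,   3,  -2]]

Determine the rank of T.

Row reduce to echelon form.
Swap R1 ↔ R2
R3 ← R3 − (3/8)·R1: [0, 3/4, 3/2, 0, -1/2]
R3 ← R3 + (1/4)·R2: [0, 0, 0, 0, 0]
Echelon form has 2 nonzero rows, so rank(T) = 2.

2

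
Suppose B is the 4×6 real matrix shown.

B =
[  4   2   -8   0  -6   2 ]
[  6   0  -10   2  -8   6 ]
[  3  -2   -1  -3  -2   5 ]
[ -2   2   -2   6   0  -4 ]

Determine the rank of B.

Row reduce to echelon form.
R2 ← R2 − (3/2)·R1: [0, -3, 2, 2, 1, 3]
R3 ← R3 − (3/4)·R1: [0, -7/2, 5, -3, 5/2, 7/2]
R4 ← R4 + (1/2)·R1: [0, 3, -6, 6, -3, -3]
R3 ← R3 − (7/6)·R2: [0, 0, 8/3, -16/3, 4/3, 0]
R4 ← R4 + R2: [0, 0, -4, 8, -2, 0]
R4 ← R4 + (3/2)·R3: [0, 0, 0, 0, 0, 0]
Echelon form has 3 nonzero rows, so rank(B) = 3.

3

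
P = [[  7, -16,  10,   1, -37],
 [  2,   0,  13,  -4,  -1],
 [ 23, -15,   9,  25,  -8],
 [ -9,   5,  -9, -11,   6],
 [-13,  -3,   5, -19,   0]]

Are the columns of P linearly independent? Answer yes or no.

yes

Row reduce P to echelon form.
R2 ← R2 − (2/7)·R1: [0, 32/7, 71/7, -30/7, 67/7]
R3 ← R3 − (23/7)·R1: [0, 263/7, -167/7, 152/7, 795/7]
R4 ← R4 + (9/7)·R1: [0, -109/7, 27/7, -68/7, -291/7]
R5 ← R5 + (13/7)·R1: [0, -229/7, 165/7, -120/7, -481/7]
R3 ← R3 − (263/32)·R2: [0, 0, -3431/32, 911/16, 1117/32]
R4 ← R4 + (109/32)·R2: [0, 0, 1229/32, -389/16, -287/32]
R5 ← R5 + (229/32)·R2: [0, 0, 3077/32, -765/16, -7/32]
R4 ← R4 + (1229/3431)·R3: [0, 0, 0, -13440/3431, 12128/3431]
R5 ← R5 + (3077/3431)·R3: [0, 0, 0, 11152/3431, 106656/3431]
R5 ← R5 + (697/840)·R4: [0, 0, 0, 0, 3572/105]
5 pivots among 5 columns.
Every column is a pivot column, so the columns are linearly independent.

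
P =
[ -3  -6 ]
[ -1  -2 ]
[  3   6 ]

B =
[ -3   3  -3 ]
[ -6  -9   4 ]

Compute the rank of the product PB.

1

First compute PB:
[[ 45,  45, -15],
 [ 15,  15,  -5],
 [-45, -45,  15]]
Now row reduce the product.
R2 ← R2 − (1/3)·R1: [0, 0, 0]
R3 ← R3 + R1: [0, 0, 0]
1 nonzero row, so rank(PB) = 1.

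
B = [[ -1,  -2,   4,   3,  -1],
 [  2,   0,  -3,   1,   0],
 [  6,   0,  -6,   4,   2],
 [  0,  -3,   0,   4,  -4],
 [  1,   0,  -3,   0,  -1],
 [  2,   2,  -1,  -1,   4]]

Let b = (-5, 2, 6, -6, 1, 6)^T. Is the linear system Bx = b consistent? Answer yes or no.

yes

Row reduce the augmented matrix [B | b].
R2 ← R2 + (2)·R1: [0, -4, 5, 7, -2, -8]
R3 ← R3 + (6)·R1: [0, -12, 18, 22, -4, -24]
R5 ← R5 + R1: [0, -2, 1, 3, -2, -4]
R6 ← R6 + (2)·R1: [0, -2, 7, 5, 2, -4]
R3 ← R3 − (3)·R2: [0, 0, 3, 1, 2, 0]
R4 ← R4 − (3/4)·R2: [0, 0, -15/4, -5/4, -5/2, 0]
R5 ← R5 − (1/2)·R2: [0, 0, -3/2, -1/2, -1, 0]
R6 ← R6 − (1/2)·R2: [0, 0, 9/2, 3/2, 3, 0]
R4 ← R4 + (5/4)·R3: [0, 0, 0, 0, 0, 0]
R5 ← R5 + (1/2)·R3: [0, 0, 0, 0, 0, 0]
R6 ← R6 − (3/2)·R3: [0, 0, 0, 0, 0, 0]
The echelon form has 3 nonzero rows, and every pivot lies in the first 5 columns, so rank(B) = rank([B|b]) = 3.
The system is consistent.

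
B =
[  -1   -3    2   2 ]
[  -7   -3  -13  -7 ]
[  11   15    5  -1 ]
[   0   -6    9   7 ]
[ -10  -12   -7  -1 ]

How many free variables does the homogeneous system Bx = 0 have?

2

Row reduce to echelon form.
R2 ← R2 − (7)·R1: [0, 18, -27, -21]
R3 ← R3 + (11)·R1: [0, -18, 27, 21]
R5 ← R5 − (10)·R1: [0, 18, -27, -21]
R3 ← R3 + R2: [0, 0, 0, 0]
R4 ← R4 + (1/3)·R2: [0, 0, 0, 0]
R5 ← R5 − R2: [0, 0, 0, 0]
2 nonzero rows, so rank(B) = 2.
B has 4 columns; by rank–nullity, nullity = 4 − 2 = 2.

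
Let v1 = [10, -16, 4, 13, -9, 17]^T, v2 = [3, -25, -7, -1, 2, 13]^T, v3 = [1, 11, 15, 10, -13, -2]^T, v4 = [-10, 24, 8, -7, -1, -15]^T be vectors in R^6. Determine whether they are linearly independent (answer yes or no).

yes

Form the matrix with these vectors as rows and row reduce.
R2 ← R2 − (3/10)·R1: [0, -101/5, -41/5, -49/10, 47/10, 79/10]
R3 ← R3 − (1/10)·R1: [0, 63/5, 73/5, 87/10, -121/10, -37/10]
R4 ← R4 + R1: [0, 8, 12, 6, -10, 2]
R3 ← R3 + (63/101)·R2: [0, 0, 958/101, 570/101, -926/101, 124/101]
R4 ← R4 + (40/101)·R2: [0, 0, 884/101, 410/101, -822/101, 518/101]
R4 ← R4 − (442/479)·R3: [0, 0, 0, -550/479, 154/479, 1914/479]
4 nonzero rows, so the 4 vectors span a space of dimension 4.
Since 4 = 4, the vectors are linearly independent.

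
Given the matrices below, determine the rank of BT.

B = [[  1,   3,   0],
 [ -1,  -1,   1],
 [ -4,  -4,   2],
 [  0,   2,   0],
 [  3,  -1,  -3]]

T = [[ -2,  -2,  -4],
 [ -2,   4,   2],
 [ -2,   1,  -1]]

First compute BT:
[[ -8,  10,   2],
 [  2,  -1,   1],
 [ 12,  -6,   6],
 [ -4,   8,   4],
 [  2, -13, -11]]
Now row reduce the product.
R2 ← R2 + (1/4)·R1: [0, 3/2, 3/2]
R3 ← R3 + (3/2)·R1: [0, 9, 9]
R4 ← R4 − (1/2)·R1: [0, 3, 3]
R5 ← R5 + (1/4)·R1: [0, -21/2, -21/2]
R3 ← R3 − (6)·R2: [0, 0, 0]
R4 ← R4 − (2)·R2: [0, 0, 0]
R5 ← R5 + (7)·R2: [0, 0, 0]
2 nonzero rows, so rank(BT) = 2.

2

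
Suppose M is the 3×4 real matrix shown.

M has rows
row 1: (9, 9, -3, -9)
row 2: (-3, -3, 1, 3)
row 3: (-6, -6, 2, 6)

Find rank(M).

1

Row reduce to echelon form.
R2 ← R2 + (1/3)·R1: [0, 0, 0, 0]
R3 ← R3 + (2/3)·R1: [0, 0, 0, 0]
Echelon form has 1 nonzero row, so rank(M) = 1.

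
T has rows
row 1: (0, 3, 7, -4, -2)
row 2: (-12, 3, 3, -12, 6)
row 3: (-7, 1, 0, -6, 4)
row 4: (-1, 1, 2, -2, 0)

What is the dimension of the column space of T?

Row reduce to echelon form.
Swap R1 ↔ R2
R3 ← R3 − (7/12)·R1: [0, -3/4, -7/4, 1, 1/2]
R4 ← R4 − (1/12)·R1: [0, 3/4, 7/4, -1, -1/2]
R3 ← R3 + (1/4)·R2: [0, 0, 0, 0, 0]
R4 ← R4 − (1/4)·R2: [0, 0, 0, 0, 0]
Echelon form has 2 nonzero rows, so rank(T) = 2.
The column space has dimension equal to the rank: 2.

2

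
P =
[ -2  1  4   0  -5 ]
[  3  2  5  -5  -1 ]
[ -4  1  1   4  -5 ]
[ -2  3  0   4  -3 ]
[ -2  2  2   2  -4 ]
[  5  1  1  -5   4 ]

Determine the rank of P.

3

Row reduce to echelon form.
R2 ← R2 + (3/2)·R1: [0, 7/2, 11, -5, -17/2]
R3 ← R3 − (2)·R1: [0, -1, -7, 4, 5]
R4 ← R4 − R1: [0, 2, -4, 4, 2]
R5 ← R5 − R1: [0, 1, -2, 2, 1]
R6 ← R6 + (5/2)·R1: [0, 7/2, 11, -5, -17/2]
R3 ← R3 + (2/7)·R2: [0, 0, -27/7, 18/7, 18/7]
R4 ← R4 − (4/7)·R2: [0, 0, -72/7, 48/7, 48/7]
R5 ← R5 − (2/7)·R2: [0, 0, -36/7, 24/7, 24/7]
R6 ← R6 − R2: [0, 0, 0, 0, 0]
R4 ← R4 − (8/3)·R3: [0, 0, 0, 0, 0]
R5 ← R5 − (4/3)·R3: [0, 0, 0, 0, 0]
Echelon form has 3 nonzero rows, so rank(P) = 3.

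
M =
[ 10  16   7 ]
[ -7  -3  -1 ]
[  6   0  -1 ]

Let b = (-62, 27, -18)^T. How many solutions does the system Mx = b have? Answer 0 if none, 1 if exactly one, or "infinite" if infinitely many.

1

Row reduce the augmented matrix [M | b].
R2 ← R2 + (7/10)·R1: [0, 41/5, 39/10, -82/5]
R3 ← R3 − (3/5)·R1: [0, -48/5, -26/5, 96/5]
R3 ← R3 + (48/41)·R2: [0, 0, -26/41, 0]
The echelon form has 3 nonzero rows, and every pivot lies in the first 3 columns, so rank(M) = rank([M|b]) = 3.
The system is consistent.
rank = 3 = number of unknowns, so the solution is unique.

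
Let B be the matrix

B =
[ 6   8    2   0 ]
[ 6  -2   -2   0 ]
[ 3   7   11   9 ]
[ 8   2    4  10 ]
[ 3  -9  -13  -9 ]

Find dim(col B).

Row reduce to echelon form.
R2 ← R2 − R1: [0, -10, -4, 0]
R3 ← R3 − (1/2)·R1: [0, 3, 10, 9]
R4 ← R4 − (4/3)·R1: [0, -26/3, 4/3, 10]
R5 ← R5 − (1/2)·R1: [0, -13, -14, -9]
R3 ← R3 + (3/10)·R2: [0, 0, 44/5, 9]
R4 ← R4 − (13/15)·R2: [0, 0, 24/5, 10]
R5 ← R5 − (13/10)·R2: [0, 0, -44/5, -9]
R4 ← R4 − (6/11)·R3: [0, 0, 0, 56/11]
R5 ← R5 + R3: [0, 0, 0, 0]
Echelon form has 4 nonzero rows, so rank(B) = 4.
The column space has dimension equal to the rank: 4.

4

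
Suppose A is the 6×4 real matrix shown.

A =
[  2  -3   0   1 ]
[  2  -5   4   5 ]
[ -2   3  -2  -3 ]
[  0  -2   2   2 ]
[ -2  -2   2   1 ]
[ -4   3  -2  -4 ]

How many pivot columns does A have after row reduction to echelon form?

Row reduce to echelon form.
R2 ← R2 − R1: [0, -2, 4, 4]
R3 ← R3 + R1: [0, 0, -2, -2]
R5 ← R5 + R1: [0, -5, 2, 2]
R6 ← R6 + (2)·R1: [0, -3, -2, -2]
R4 ← R4 − R2: [0, 0, -2, -2]
R5 ← R5 − (5/2)·R2: [0, 0, -8, -8]
R6 ← R6 − (3/2)·R2: [0, 0, -8, -8]
R4 ← R4 − R3: [0, 0, 0, 0]
R5 ← R5 − (4)·R3: [0, 0, 0, 0]
R6 ← R6 − (4)·R3: [0, 0, 0, 0]
Echelon form has 3 nonzero rows, so rank(A) = 3.
Each nonzero row contributes one pivot column: 3 pivot columns.

3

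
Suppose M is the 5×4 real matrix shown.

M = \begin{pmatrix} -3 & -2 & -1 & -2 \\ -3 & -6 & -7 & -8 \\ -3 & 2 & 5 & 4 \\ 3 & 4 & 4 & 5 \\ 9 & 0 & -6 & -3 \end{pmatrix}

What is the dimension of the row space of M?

Row reduce to echelon form.
R2 ← R2 − R1: [0, -4, -6, -6]
R3 ← R3 − R1: [0, 4, 6, 6]
R4 ← R4 + R1: [0, 2, 3, 3]
R5 ← R5 + (3)·R1: [0, -6, -9, -9]
R3 ← R3 + R2: [0, 0, 0, 0]
R4 ← R4 + (1/2)·R2: [0, 0, 0, 0]
R5 ← R5 − (3/2)·R2: [0, 0, 0, 0]
Echelon form has 2 nonzero rows, so rank(M) = 2.
The row space has dimension equal to the rank: 2.

2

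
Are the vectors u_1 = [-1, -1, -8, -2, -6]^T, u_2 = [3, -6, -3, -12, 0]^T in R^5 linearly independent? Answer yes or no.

yes

Form the matrix with these vectors as rows and row reduce.
R2 ← R2 + (3)·R1: [0, -9, -27, -18, -18]
2 nonzero rows, so the 2 vectors span a space of dimension 2.
Since 2 = 2, the vectors are linearly independent.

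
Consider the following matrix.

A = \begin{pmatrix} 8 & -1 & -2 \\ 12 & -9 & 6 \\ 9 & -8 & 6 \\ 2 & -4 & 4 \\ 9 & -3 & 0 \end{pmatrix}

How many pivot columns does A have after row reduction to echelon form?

2

Row reduce to echelon form.
R2 ← R2 − (3/2)·R1: [0, -15/2, 9]
R3 ← R3 − (9/8)·R1: [0, -55/8, 33/4]
R4 ← R4 − (1/4)·R1: [0, -15/4, 9/2]
R5 ← R5 − (9/8)·R1: [0, -15/8, 9/4]
R3 ← R3 − (11/12)·R2: [0, 0, 0]
R4 ← R4 − (1/2)·R2: [0, 0, 0]
R5 ← R5 − (1/4)·R2: [0, 0, 0]
Echelon form has 2 nonzero rows, so rank(A) = 2.
Each nonzero row contributes one pivot column: 2 pivot columns.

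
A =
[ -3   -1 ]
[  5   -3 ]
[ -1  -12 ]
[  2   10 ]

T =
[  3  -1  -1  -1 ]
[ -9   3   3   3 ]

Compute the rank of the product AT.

First compute AT:
[[  0,   0,   0,   0],
 [ 42, -14, -14, -14],
 [105, -35, -35, -35],
 [-84,  28,  28,  28]]
Now row reduce the product.
Swap R1 ↔ R2
R3 ← R3 − (5/2)·R1: [0, 0, 0, 0]
R4 ← R4 + (2)·R1: [0, 0, 0, 0]
1 nonzero row, so rank(AT) = 1.

1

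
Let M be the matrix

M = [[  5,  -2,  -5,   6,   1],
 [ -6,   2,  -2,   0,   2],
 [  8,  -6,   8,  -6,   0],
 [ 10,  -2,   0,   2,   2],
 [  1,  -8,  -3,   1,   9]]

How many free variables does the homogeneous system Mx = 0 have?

Row reduce to echelon form.
R2 ← R2 + (6/5)·R1: [0, -2/5, -8, 36/5, 16/5]
R3 ← R3 − (8/5)·R1: [0, -14/5, 16, -78/5, -8/5]
R4 ← R4 − (2)·R1: [0, 2, 10, -10, 0]
R5 ← R5 − (1/5)·R1: [0, -38/5, -2, -1/5, 44/5]
R3 ← R3 − (7)·R2: [0, 0, 72, -66, -24]
R4 ← R4 + (5)·R2: [0, 0, -30, 26, 16]
R5 ← R5 − (19)·R2: [0, 0, 150, -137, -52]
R4 ← R4 + (5/12)·R3: [0, 0, 0, -3/2, 6]
R5 ← R5 − (25/12)·R3: [0, 0, 0, 1/2, -2]
R5 ← R5 + (1/3)·R4: [0, 0, 0, 0, 0]
4 nonzero rows, so rank(M) = 4.
M has 5 columns; by rank–nullity, nullity = 5 − 4 = 1.

1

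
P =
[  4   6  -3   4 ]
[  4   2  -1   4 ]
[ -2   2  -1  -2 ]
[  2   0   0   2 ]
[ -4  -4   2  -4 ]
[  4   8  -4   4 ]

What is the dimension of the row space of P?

Row reduce to echelon form.
R2 ← R2 − R1: [0, -4, 2, 0]
R3 ← R3 + (1/2)·R1: [0, 5, -5/2, 0]
R4 ← R4 − (1/2)·R1: [0, -3, 3/2, 0]
R5 ← R5 + R1: [0, 2, -1, 0]
R6 ← R6 − R1: [0, 2, -1, 0]
R3 ← R3 + (5/4)·R2: [0, 0, 0, 0]
R4 ← R4 − (3/4)·R2: [0, 0, 0, 0]
R5 ← R5 + (1/2)·R2: [0, 0, 0, 0]
R6 ← R6 + (1/2)·R2: [0, 0, 0, 0]
Echelon form has 2 nonzero rows, so rank(P) = 2.
The row space has dimension equal to the rank: 2.

2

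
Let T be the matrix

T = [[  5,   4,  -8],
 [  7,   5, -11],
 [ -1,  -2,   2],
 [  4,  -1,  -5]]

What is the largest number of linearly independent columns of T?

2

Row reduce to echelon form.
R2 ← R2 − (7/5)·R1: [0, -3/5, 1/5]
R3 ← R3 + (1/5)·R1: [0, -6/5, 2/5]
R4 ← R4 − (4/5)·R1: [0, -21/5, 7/5]
R3 ← R3 − (2)·R2: [0, 0, 0]
R4 ← R4 − (7)·R2: [0, 0, 0]
Echelon form has 2 nonzero rows, so rank(T) = 2.
The rank gives the maximum number of linearly independent columns: 2.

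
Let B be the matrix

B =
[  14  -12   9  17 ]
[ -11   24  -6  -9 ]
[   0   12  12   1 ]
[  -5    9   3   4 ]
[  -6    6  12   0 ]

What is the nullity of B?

Row reduce to echelon form.
R2 ← R2 + (11/14)·R1: [0, 102/7, 15/14, 61/14]
R4 ← R4 + (5/14)·R1: [0, 33/7, 87/14, 141/14]
R5 ← R5 + (3/7)·R1: [0, 6/7, 111/7, 51/7]
R3 ← R3 − (14/17)·R2: [0, 0, 189/17, -44/17]
R4 ← R4 − (11/34)·R2: [0, 0, 399/68, 589/68]
R5 ← R5 − (1/17)·R2: [0, 0, 537/34, 239/34]
R4 ← R4 − (19/36)·R3: [0, 0, 0, 361/36]
R5 ← R5 − (179/126)·R3: [0, 0, 0, 1349/126]
R5 ← R5 − (142/133)·R4: [0, 0, 0, 0]
4 nonzero rows, so rank(B) = 4.
B has 4 columns; by rank–nullity, nullity = 4 − 4 = 0.

0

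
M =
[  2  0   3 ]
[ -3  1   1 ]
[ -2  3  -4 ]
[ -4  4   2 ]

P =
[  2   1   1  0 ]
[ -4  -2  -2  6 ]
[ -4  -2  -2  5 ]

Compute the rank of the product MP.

2

First compute MP:
[[ -8,  -4,  -4,  15],
 [-14,  -7,  -7,  11],
 [  0,   0,   0,  -2],
 [-32, -16, -16,  34]]
Now row reduce the product.
R2 ← R2 − (7/4)·R1: [0, 0, 0, -61/4]
R4 ← R4 − (4)·R1: [0, 0, 0, -26]
R3 ← R3 − (8/61)·R2: [0, 0, 0, 0]
R4 ← R4 − (104/61)·R2: [0, 0, 0, 0]
2 nonzero rows, so rank(MP) = 2.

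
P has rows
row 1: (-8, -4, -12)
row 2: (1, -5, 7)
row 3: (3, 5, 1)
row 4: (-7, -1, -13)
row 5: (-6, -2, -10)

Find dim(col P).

Row reduce to echelon form.
R2 ← R2 + (1/8)·R1: [0, -11/2, 11/2]
R3 ← R3 + (3/8)·R1: [0, 7/2, -7/2]
R4 ← R4 − (7/8)·R1: [0, 5/2, -5/2]
R5 ← R5 − (3/4)·R1: [0, 1, -1]
R3 ← R3 + (7/11)·R2: [0, 0, 0]
R4 ← R4 + (5/11)·R2: [0, 0, 0]
R5 ← R5 + (2/11)·R2: [0, 0, 0]
Echelon form has 2 nonzero rows, so rank(P) = 2.
The column space has dimension equal to the rank: 2.

2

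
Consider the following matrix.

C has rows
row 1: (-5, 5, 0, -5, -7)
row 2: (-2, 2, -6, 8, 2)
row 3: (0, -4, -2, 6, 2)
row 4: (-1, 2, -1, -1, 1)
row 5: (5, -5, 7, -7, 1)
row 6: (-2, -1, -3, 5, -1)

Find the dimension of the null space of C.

Row reduce to echelon form.
R2 ← R2 − (2/5)·R1: [0, 0, -6, 10, 24/5]
R4 ← R4 − (1/5)·R1: [0, 1, -1, 0, 12/5]
R5 ← R5 + R1: [0, 0, 7, -12, -6]
R6 ← R6 − (2/5)·R1: [0, -3, -3, 7, 9/5]
Swap R2 ↔ R3
R4 ← R4 + (1/4)·R2: [0, 0, -3/2, 3/2, 29/10]
R6 ← R6 − (3/4)·R2: [0, 0, -3/2, 5/2, 3/10]
R4 ← R4 − (1/4)·R3: [0, 0, 0, -1, 17/10]
R5 ← R5 + (7/6)·R3: [0, 0, 0, -1/3, -2/5]
R6 ← R6 − (1/4)·R3: [0, 0, 0, 0, -9/10]
R5 ← R5 − (1/3)·R4: [0, 0, 0, 0, -29/30]
R6 ← R6 − (27/29)·R5: [0, 0, 0, 0, 0]
5 nonzero rows, so rank(C) = 5.
C has 5 columns; by rank–nullity, nullity = 5 − 5 = 0.

0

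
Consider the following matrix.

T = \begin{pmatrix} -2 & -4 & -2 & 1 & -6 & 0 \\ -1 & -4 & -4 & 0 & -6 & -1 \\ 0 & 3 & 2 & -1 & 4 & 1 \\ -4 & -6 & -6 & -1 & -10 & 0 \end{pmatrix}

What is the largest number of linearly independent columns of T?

Row reduce to echelon form.
R2 ← R2 − (1/2)·R1: [0, -2, -3, -1/2, -3, -1]
R4 ← R4 − (2)·R1: [0, 2, -2, -3, 2, 0]
R3 ← R3 + (3/2)·R2: [0, 0, -5/2, -7/4, -1/2, -1/2]
R4 ← R4 + R2: [0, 0, -5, -7/2, -1, -1]
R4 ← R4 − (2)·R3: [0, 0, 0, 0, 0, 0]
Echelon form has 3 nonzero rows, so rank(T) = 3.
The rank gives the maximum number of linearly independent columns: 3.

3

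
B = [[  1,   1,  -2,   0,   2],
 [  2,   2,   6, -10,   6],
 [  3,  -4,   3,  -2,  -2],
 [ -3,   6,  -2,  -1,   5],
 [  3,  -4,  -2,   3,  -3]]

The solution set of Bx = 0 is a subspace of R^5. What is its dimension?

2

Row reduce to echelon form.
R2 ← R2 − (2)·R1: [0, 0, 10, -10, 2]
R3 ← R3 − (3)·R1: [0, -7, 9, -2, -8]
R4 ← R4 + (3)·R1: [0, 9, -8, -1, 11]
R5 ← R5 − (3)·R1: [0, -7, 4, 3, -9]
Swap R2 ↔ R3
R4 ← R4 + (9/7)·R2: [0, 0, 25/7, -25/7, 5/7]
R5 ← R5 − R2: [0, 0, -5, 5, -1]
R4 ← R4 − (5/14)·R3: [0, 0, 0, 0, 0]
R5 ← R5 + (1/2)·R3: [0, 0, 0, 0, 0]
3 nonzero rows, so rank(B) = 3.
B has 5 columns; by rank–nullity, nullity = 5 − 3 = 2.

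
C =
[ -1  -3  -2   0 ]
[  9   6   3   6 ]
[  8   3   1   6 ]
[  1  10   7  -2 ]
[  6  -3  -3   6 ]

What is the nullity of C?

Row reduce to echelon form.
R2 ← R2 + (9)·R1: [0, -21, -15, 6]
R3 ← R3 + (8)·R1: [0, -21, -15, 6]
R4 ← R4 + R1: [0, 7, 5, -2]
R5 ← R5 + (6)·R1: [0, -21, -15, 6]
R3 ← R3 − R2: [0, 0, 0, 0]
R4 ← R4 + (1/3)·R2: [0, 0, 0, 0]
R5 ← R5 − R2: [0, 0, 0, 0]
2 nonzero rows, so rank(C) = 2.
C has 4 columns; by rank–nullity, nullity = 4 − 2 = 2.

2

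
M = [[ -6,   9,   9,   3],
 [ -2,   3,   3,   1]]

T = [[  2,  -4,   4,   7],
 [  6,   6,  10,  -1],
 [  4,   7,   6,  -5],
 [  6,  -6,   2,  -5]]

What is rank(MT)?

First compute MT:
[[ 96, 123, 126, -111],
 [ 32,  41,  42, -37]]
Now row reduce the product.
R2 ← R2 − (1/3)·R1: [0, 0, 0, 0]
1 nonzero row, so rank(MT) = 1.

1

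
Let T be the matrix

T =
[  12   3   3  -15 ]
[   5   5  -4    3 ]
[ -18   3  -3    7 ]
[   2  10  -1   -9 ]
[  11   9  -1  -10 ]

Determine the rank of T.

4

Row reduce to echelon form.
R2 ← R2 − (5/12)·R1: [0, 15/4, -21/4, 37/4]
R3 ← R3 + (3/2)·R1: [0, 15/2, 3/2, -31/2]
R4 ← R4 − (1/6)·R1: [0, 19/2, -3/2, -13/2]
R5 ← R5 − (11/12)·R1: [0, 25/4, -15/4, 15/4]
R3 ← R3 − (2)·R2: [0, 0, 12, -34]
R4 ← R4 − (38/15)·R2: [0, 0, 59/5, -449/15]
R5 ← R5 − (5/3)·R2: [0, 0, 5, -35/3]
R4 ← R4 − (59/60)·R3: [0, 0, 0, 7/2]
R5 ← R5 − (5/12)·R3: [0, 0, 0, 5/2]
R5 ← R5 − (5/7)·R4: [0, 0, 0, 0]
Echelon form has 4 nonzero rows, so rank(T) = 4.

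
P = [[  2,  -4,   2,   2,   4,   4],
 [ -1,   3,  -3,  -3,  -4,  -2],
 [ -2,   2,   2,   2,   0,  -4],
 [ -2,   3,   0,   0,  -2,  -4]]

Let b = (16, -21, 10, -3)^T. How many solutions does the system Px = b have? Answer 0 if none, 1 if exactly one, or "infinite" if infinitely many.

infinite

Row reduce the augmented matrix [P | b].
R2 ← R2 + (1/2)·R1: [0, 1, -2, -2, -2, 0, -13]
R3 ← R3 + R1: [0, -2, 4, 4, 4, 0, 26]
R4 ← R4 + R1: [0, -1, 2, 2, 2, 0, 13]
R3 ← R3 + (2)·R2: [0, 0, 0, 0, 0, 0, 0]
R4 ← R4 + R2: [0, 0, 0, 0, 0, 0, 0]
The echelon form has 2 nonzero rows, and every pivot lies in the first 6 columns, so rank(P) = rank([P|b]) = 2.
The system is consistent.
rank = 2 < 6 unknowns, so there are infinitely many solutions.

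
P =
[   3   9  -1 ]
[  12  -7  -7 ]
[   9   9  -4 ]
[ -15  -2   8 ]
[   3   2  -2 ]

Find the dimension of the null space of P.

0

Row reduce to echelon form.
R2 ← R2 − (4)·R1: [0, -43, -3]
R3 ← R3 − (3)·R1: [0, -18, -1]
R4 ← R4 + (5)·R1: [0, 43, 3]
R5 ← R5 − R1: [0, -7, -1]
R3 ← R3 − (18/43)·R2: [0, 0, 11/43]
R4 ← R4 + R2: [0, 0, 0]
R5 ← R5 − (7/43)·R2: [0, 0, -22/43]
R5 ← R5 + (2)·R3: [0, 0, 0]
3 nonzero rows, so rank(P) = 3.
P has 3 columns; by rank–nullity, nullity = 3 − 3 = 0.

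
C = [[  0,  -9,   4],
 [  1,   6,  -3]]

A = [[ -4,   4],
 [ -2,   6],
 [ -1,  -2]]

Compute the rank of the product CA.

2

First compute CA:
[[ 14, -62],
 [-13,  46]]
Now row reduce the product.
R2 ← R2 + (13/14)·R1: [0, -81/7]
2 nonzero rows, so rank(CA) = 2.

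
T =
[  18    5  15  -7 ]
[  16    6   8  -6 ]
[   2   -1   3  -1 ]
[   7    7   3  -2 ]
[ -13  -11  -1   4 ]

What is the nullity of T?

1

Row reduce to echelon form.
R2 ← R2 − (8/9)·R1: [0, 14/9, -16/3, 2/9]
R3 ← R3 − (1/9)·R1: [0, -14/9, 4/3, -2/9]
R4 ← R4 − (7/18)·R1: [0, 91/18, -17/6, 13/18]
R5 ← R5 + (13/18)·R1: [0, -133/18, 59/6, -19/18]
R3 ← R3 + R2: [0, 0, -4, 0]
R4 ← R4 − (13/4)·R2: [0, 0, 29/2, 0]
R5 ← R5 + (19/4)·R2: [0, 0, -31/2, 0]
R4 ← R4 + (29/8)·R3: [0, 0, 0, 0]
R5 ← R5 − (31/8)·R3: [0, 0, 0, 0]
3 nonzero rows, so rank(T) = 3.
T has 4 columns; by rank–nullity, nullity = 4 − 3 = 1.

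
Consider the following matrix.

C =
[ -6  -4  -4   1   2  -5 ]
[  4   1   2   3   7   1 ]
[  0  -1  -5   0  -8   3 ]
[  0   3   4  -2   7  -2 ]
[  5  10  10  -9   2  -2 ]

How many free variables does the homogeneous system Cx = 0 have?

1

Row reduce to echelon form.
R2 ← R2 + (2/3)·R1: [0, -5/3, -2/3, 11/3, 25/3, -7/3]
R5 ← R5 + (5/6)·R1: [0, 20/3, 20/3, -49/6, 11/3, -37/6]
R3 ← R3 − (3/5)·R2: [0, 0, -23/5, -11/5, -13, 22/5]
R4 ← R4 + (9/5)·R2: [0, 0, 14/5, 23/5, 22, -31/5]
R5 ← R5 + (4)·R2: [0, 0, 4, 13/2, 37, -31/2]
R4 ← R4 + (14/23)·R3: [0, 0, 0, 75/23, 324/23, -81/23]
R5 ← R5 + (20/23)·R3: [0, 0, 0, 211/46, 591/23, -537/46]
R5 ← R5 − (211/150)·R4: [0, 0, 0, 0, 147/25, -168/25]
5 nonzero rows, so rank(C) = 5.
C has 6 columns; by rank–nullity, nullity = 6 − 5 = 1.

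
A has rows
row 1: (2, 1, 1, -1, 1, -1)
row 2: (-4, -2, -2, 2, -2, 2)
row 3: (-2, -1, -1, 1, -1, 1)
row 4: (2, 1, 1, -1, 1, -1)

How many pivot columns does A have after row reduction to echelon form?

Row reduce to echelon form.
R2 ← R2 + (2)·R1: [0, 0, 0, 0, 0, 0]
R3 ← R3 + R1: [0, 0, 0, 0, 0, 0]
R4 ← R4 − R1: [0, 0, 0, 0, 0, 0]
Echelon form has 1 nonzero row, so rank(A) = 1.
Each nonzero row contributes one pivot column: 1 pivot columns.

1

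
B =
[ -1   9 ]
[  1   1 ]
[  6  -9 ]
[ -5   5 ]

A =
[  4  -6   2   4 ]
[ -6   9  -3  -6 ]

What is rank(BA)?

First compute BA:
[[-58,  87, -29, -58],
 [ -2,   3,  -1,  -2],
 [ 78, -117,  39,  78],
 [-50,  75, -25, -50]]
Now row reduce the product.
R2 ← R2 − (1/29)·R1: [0, 0, 0, 0]
R3 ← R3 + (39/29)·R1: [0, 0, 0, 0]
R4 ← R4 − (25/29)·R1: [0, 0, 0, 0]
1 nonzero row, so rank(BA) = 1.

1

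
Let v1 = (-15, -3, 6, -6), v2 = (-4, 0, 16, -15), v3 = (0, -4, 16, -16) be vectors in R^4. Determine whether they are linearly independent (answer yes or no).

yes

Form the matrix with these vectors as rows and row reduce.
R2 ← R2 − (4/15)·R1: [0, 4/5, 72/5, -67/5]
R3 ← R3 + (5)·R2: [0, 0, 88, -83]
3 nonzero rows, so the 3 vectors span a space of dimension 3.
Since 3 = 3, the vectors are linearly independent.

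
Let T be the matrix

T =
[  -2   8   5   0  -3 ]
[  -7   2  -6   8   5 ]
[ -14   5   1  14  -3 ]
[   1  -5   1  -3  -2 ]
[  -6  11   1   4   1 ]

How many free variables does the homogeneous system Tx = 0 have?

Row reduce to echelon form.
R2 ← R2 − (7/2)·R1: [0, -26, -47/2, 8, 31/2]
R3 ← R3 − (7)·R1: [0, -51, -34, 14, 18]
R4 ← R4 + (1/2)·R1: [0, -1, 7/2, -3, -7/2]
R5 ← R5 − (3)·R1: [0, -13, -14, 4, 10]
R3 ← R3 − (51/26)·R2: [0, 0, 629/52, -22/13, -645/52]
R4 ← R4 − (1/26)·R2: [0, 0, 229/52, -43/13, -213/52]
R5 ← R5 − (1/2)·R2: [0, 0, -9/4, 0, 9/4]
R4 ← R4 − (229/629)·R3: [0, 0, 0, -1693/629, 264/629]
R5 ← R5 + (117/629)·R3: [0, 0, 0, -198/629, -36/629]
R5 ← R5 − (198/1693)·R4: [0, 0, 0, 0, -180/1693]
5 nonzero rows, so rank(T) = 5.
T has 5 columns; by rank–nullity, nullity = 5 − 5 = 0.

0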